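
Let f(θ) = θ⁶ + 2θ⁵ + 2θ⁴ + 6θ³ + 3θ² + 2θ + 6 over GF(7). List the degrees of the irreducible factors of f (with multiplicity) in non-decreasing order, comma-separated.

6

Complete factorization: f(θ) = (θ⁶ + 2θ⁵ + 2θ⁴ + 6θ³ + 3θ² + 2θ + 6).
Factor degrees with multiplicity: 6 = 6.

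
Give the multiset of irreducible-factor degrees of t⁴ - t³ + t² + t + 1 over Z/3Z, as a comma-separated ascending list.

Write h(t) = t⁴ - t³ + t² + t + 1.
Roots in Z/3Z: h(0) = 1; h(1) = 0 → root; h(2) = 0 → root.
Linear factors from roots: (t - 1), (t + 1).
Complete factorization: h(t) = (t + 1)·(t - 1)·(t² - t - 1).
Factor degrees with multiplicity: 1 + 1 + 2 = 4.

1, 1, 2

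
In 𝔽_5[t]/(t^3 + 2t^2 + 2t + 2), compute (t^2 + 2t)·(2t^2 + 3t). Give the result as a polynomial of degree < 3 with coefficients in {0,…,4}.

t^2 + 4

Multiply in 𝔽_5[t]: (t^2 + 2t)·(2t^2 + 3t) = 2t^4 + 2t^3 + t^2.
Reduce using t^3 ≡ 3t^2 + 3t + 3 (mod t^3 + 2t^2 + 2t + 2).
Reduced: t^2 + 4.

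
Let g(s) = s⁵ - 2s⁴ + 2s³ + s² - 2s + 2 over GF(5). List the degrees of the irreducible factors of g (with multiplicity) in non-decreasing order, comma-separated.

Roots in GF(5): g(0) = 2; g(1) = 2; g(2) = 3; g(3) = 0 → root; g(4) = 0 → root.
Linear factors from roots: (s + 2), (s + 1).
Complete factorization: g(s) = (s + 2)·(s + 1)^2·(s² - s + 1).
Factor degrees with multiplicity: 1 + 1 + 1 + 2 = 5.

1, 1, 1, 2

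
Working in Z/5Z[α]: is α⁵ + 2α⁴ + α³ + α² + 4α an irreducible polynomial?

Write P(α) = α⁵ + 2α⁴ + α³ + α² + 4α.
Check for roots in Z/5Z: P(0) = 0 → root; P(1) = 4; P(2) = 4; P(3) = 3; P(4) = 2.
P(0) = 0, so (α) divides P(α); P is reducible.

No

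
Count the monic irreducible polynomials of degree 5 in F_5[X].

The number of monic irreducibles of degree 5 over GF(5) is (1/5)·Σ_{d∣5} μ(5/d) 5^d.
Divisors of 5: 1, 5; μ(5/d) for each: -1, 1.
Σ = − 5^1 + 5^5 = 3120.
N = 3120/5 = 624.

624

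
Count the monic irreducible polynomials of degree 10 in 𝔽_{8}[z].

x^(8^10) − x is the product of all monic irreducibles of degree dividing 10; Möbius inversion gives N = (1/10) Σ μ(10/d)·8^d.
Divisors of 10: 1, 2, 5, 10; μ(10/d) for each: 1, -1, -1, 1.
Σ = 8^1 − 8^2 − 8^5 + 8^10 = 1073709000.
N = 1073709000/10 = 107370900.

107370900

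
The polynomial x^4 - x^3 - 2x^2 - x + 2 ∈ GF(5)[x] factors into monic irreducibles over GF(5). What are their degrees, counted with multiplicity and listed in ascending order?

1, 1, 2

Write h(x) = x^4 - x^3 - 2x^2 - x + 2.
Roots in GF(5): h(0) = 2; h(1) = 4; h(2) = 0 → root; h(3) = 0 → root; h(4) = 3.
Linear factors from roots: (x - 2), (x + 2).
Complete factorization: h(x) = (x + 2)·(x - 2)·(x^2 - x + 2).
Factor degrees with multiplicity: 1 + 1 + 2 = 4.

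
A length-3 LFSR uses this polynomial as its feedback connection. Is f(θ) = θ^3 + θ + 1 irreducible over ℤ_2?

Check for roots in ℤ_2: f(0) = 1; f(1) = 1.
No roots. A degree-3 polynomial over a field with no linear factor is irreducible.

Yes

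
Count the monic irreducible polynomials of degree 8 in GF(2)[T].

30

Gauss's count: N_{2}(8) = (1/8) Σ_{d|8} μ(8/d)·2^d.
Divisors of 8: 1, 2, 4, 8; μ(8/d) for each: 0, 0, -1, 1.
Σ = − 2^4 + 2^8 = 240.
N = 240/8 = 30.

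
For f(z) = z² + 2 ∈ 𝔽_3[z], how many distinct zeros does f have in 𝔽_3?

Evaluate at each of the 3 elements of 𝔽_3:
f(0) = 2; f(1) = 0 → root; f(2) = 0 → root.
Roots: {1, 2}.

2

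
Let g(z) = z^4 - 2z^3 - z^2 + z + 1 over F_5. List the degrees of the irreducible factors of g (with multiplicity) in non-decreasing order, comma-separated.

1, 3

Roots in F_5: g(0) = 1; g(1) = 0 → root; g(2) = 4; g(3) = 2; g(4) = 2.
Linear factors from roots: (z - 1).
Complete factorization: g(z) = (z - 1)·(z^3 - z^2 - 2z - 1).
Factor degrees with multiplicity: 1 + 3 = 4.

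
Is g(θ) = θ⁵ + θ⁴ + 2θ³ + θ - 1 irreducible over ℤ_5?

No

Check for roots in ℤ_5: g(0) = 4; g(1) = 4; g(2) = 0 → root; g(3) = 0 → root; g(4) = 1.
g(2) = 0, so (θ − 2) divides g(θ); g is reducible.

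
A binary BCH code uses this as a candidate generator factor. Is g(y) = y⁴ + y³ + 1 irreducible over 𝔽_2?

Check for roots in 𝔽_2: g(0) = 1; g(1) = 1.
No roots, so no linear factors.
Monic irreducibles of degree 2 over GF(2): y² + y + 1.
None of them divide g (all give nonzero remainder).
No irreducible factor of degree ≤ 2 exists, so g is irreducible over GF(2).

Yes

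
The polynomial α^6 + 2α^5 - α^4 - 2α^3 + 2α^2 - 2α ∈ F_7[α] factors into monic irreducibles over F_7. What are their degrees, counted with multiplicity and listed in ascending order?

1, 1, 1, 3

Write f(α) = α^6 + 2α^5 - α^4 - 2α^3 + 2α^2 - 2α.
Linear factors from roots: (α), (α - 1), (α - 3).
Complete factorization: f(α) = (α)·(α - 3)·(α - 1)·(α^3 - α^2 - α - 3).
Factor degrees with multiplicity: 1 + 1 + 1 + 3 = 6.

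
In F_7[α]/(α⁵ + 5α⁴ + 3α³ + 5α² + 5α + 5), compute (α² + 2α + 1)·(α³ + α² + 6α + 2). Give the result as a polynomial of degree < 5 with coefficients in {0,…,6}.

Multiply in F_7[α]: (α² + 2α + 1)·(α³ + α² + 6α + 2) = α⁵ + 3α⁴ + 2α³ + α² + 3α + 2.
Reduce using α⁵ ≡ 2α⁴ + 4α³ + 2α² + 2α + 2 (mod α⁵ + 5α⁴ + 3α³ + 5α² + 5α + 5).
Reduced: 5α⁴ + 6α³ + 3α² + 5α + 4.

5α^4 + 6α^3 + 3α^2 + 5α + 4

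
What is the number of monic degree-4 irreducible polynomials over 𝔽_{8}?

1008

x^(8^4) − x is the product of all monic irreducibles of degree dividing 4; Möbius inversion gives N = (1/4) Σ μ(4/d)·8^d.
Divisors of 4: 1, 2, 4; μ(4/d) for each: 0, -1, 1.
Σ = − 8^2 + 8^4 = 4032.
N = 4032/4 = 1008.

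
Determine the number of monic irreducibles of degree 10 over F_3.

The number of monic irreducibles of degree 10 over GF(3) is (1/10)·Σ_{d∣10} μ(10/d) 3^d.
Divisors of 10: 1, 2, 5, 10; μ(10/d) for each: 1, -1, -1, 1.
Σ = 3^1 − 3^2 − 3^5 + 3^10 = 58800.
N = 58800/10 = 5880.

5880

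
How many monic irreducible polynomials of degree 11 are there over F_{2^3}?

780903144

By the necklace-counting formula, N_8(11) = (1/11) Σ_{d|11} μ(11/d)·8^d.
Divisors of 11: 1, 11; μ(11/d) for each: -1, 1.
Σ = − 8^1 + 8^11 = 8589934584.
N = 8589934584/11 = 780903144.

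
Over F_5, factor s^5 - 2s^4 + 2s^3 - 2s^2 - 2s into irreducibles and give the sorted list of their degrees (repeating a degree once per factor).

1, 1, 3

Write f(s) = s^5 - 2s^4 + 2s^3 - 2s^2 - 2s.
Roots in F_5: f(0) = 0 → root; f(1) = 2; f(2) = 4; f(3) = 1; f(4) = 0 → root.
Linear factors from roots: (s), (s + 1).
Complete factorization: f(s) = (s)·(s + 1)·(s^3 + 2s^2 - 2).
Factor degrees with multiplicity: 1 + 1 + 3 = 5.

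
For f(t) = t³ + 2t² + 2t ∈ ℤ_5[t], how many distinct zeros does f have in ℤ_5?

Evaluate at each of the 5 elements of ℤ_5:
f(0) = 0 → root; f(1) = 0 → root; f(2) = 0 → root; f(3) = 1; f(4) = 4.
Roots: {0, 1, 2}.

3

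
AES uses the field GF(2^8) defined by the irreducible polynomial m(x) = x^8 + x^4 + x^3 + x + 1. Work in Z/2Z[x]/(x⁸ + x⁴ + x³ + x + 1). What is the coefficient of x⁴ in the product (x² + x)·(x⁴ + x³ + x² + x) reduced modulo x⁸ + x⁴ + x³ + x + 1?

Multiply in Z/2Z[x]: (x² + x)·(x⁴ + x³ + x² + x) = x⁶ + x².
Reduced: x⁶ + x².

0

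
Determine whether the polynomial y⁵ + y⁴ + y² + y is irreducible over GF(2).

Write h(y) = y⁵ + y⁴ + y² + y.
Check for roots in GF(2): h(0) = 0 → root; h(1) = 0 → root.
h(0) = 0, so (y) divides h(y); h is reducible.

No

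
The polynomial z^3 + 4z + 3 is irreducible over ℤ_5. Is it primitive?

Yes

Write f(z) = z^3 + 4z + 3.
|GF(5^3)^×| = 5^3 − 1 = 124. Prime factorization: 124 = 2^2·31.
f is primitive ⇔ z has order 124 in GF(5)[z]/(f), i.e. z^(124/q) ≠ 1 for each prime q | 124.
z^(62) mod f = 4.
z^(4) mod f = z^2 + 2z.
None equal 1, so z has full order 124; f is primitive.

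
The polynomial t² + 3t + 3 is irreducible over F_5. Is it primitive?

Write f(t) = t² + 3t + 3.
|GF(5^2)^×| = 5^2 − 1 = 24. Prime factorization: 24 = 2^3·3.
f is primitive ⇔ t has order 24 in GF(5)[t]/(f), i.e. t^(24/q) ≠ 1 for each prime q | 24.
t^(12) mod f = 4.
t^(8) mod f = t + 1.
None equal 1, so t has full order 24; f is primitive.

Yes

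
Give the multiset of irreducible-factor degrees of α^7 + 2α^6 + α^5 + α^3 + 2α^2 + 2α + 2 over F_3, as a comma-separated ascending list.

7

Write g(α) = α^7 + 2α^6 + α^5 + α^3 + 2α^2 + 2α + 2.
Roots in F_3: g(0) = 2; g(1) = 2; g(2) = 1.
Complete factorization: g(α) = (α^7 + 2α^6 + α^5 + α^3 + 2α^2 + 2α + 2).
Factor degrees with multiplicity: 7 = 7.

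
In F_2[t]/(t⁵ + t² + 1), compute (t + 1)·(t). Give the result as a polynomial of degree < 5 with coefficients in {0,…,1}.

t^2 + t

Multiply in F_2[t]: (t + 1)·(t) = t² + t.
Reduced: t² + t.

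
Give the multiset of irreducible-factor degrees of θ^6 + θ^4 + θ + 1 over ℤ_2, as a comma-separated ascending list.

1, 2, 3

Write g(θ) = θ^6 + θ^4 + θ + 1.
Roots in ℤ_2: g(0) = 1; g(1) = 0 → root.
Linear factors from roots: (θ + 1).
Complete factorization: g(θ) = (θ + 1)·(θ^2 + θ + 1)·(θ^3 + θ + 1).
Factor degrees with multiplicity: 1 + 2 + 3 = 6.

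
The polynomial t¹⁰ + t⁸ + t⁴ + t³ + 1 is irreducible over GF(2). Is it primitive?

Yes

Write f(t) = t¹⁰ + t⁸ + t⁴ + t³ + 1.
|GF(2^10)^×| = 2^10 − 1 = 1023. Prime factorization: 1023 = 3·11·31.
f is primitive ⇔ t has order 1023 in GF(2)[t]/(f), i.e. t^(1023/q) ≠ 1 for each prime q | 1023.
t^(341) mod f = t⁹ + t⁸ + t⁶ + t⁵ + t⁴ + t³ + t² + t.
t^(93) mod f = t⁷ + t⁶ + t⁵ + t⁴ + t² + t + 1.
t^(33) mod f = t⁶ + t³ + t² + t + 1.
None equal 1, so t has full order 1023; f is primitive.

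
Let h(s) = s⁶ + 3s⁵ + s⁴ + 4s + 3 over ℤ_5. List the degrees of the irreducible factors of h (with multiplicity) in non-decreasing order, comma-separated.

Roots in ℤ_5: h(0) = 3; h(1) = 2; h(2) = 2; h(3) = 4; h(4) = 3.
Complete factorization: h(s) = (s⁶ + 3s⁵ + s⁴ + 4s + 3).
Factor degrees with multiplicity: 6 = 6.

6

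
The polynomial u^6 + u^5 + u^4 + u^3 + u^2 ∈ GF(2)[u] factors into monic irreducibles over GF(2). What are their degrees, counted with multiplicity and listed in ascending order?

1, 1, 4

Write g(u) = u^6 + u^5 + u^4 + u^3 + u^2.
Roots in GF(2): g(0) = 0 → root; g(1) = 1.
Linear factors from roots: (u).
Complete factorization: g(u) = (u)^2·(u^4 + u^3 + u^2 + u + 1).
Factor degrees with multiplicity: 1 + 1 + 4 = 6.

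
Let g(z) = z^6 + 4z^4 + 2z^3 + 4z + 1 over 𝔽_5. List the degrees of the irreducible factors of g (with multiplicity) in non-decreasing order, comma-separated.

1, 1, 2, 2

Roots in 𝔽_5: g(0) = 1; g(1) = 2; g(2) = 3; g(3) = 0 → root; g(4) = 0 → root.
Linear factors from roots: (z + 2), (z + 1).
Complete factorization: g(z) = (z + 1)·(z + 2)·(z^2 + 3z + 3)·(z^2 + 4z + 1).
Factor degrees with multiplicity: 1 + 1 + 2 + 2 = 6.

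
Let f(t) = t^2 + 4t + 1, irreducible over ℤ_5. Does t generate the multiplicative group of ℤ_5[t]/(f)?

|GF(5^2)^×| = 5^2 − 1 = 24. Prime factorization: 24 = 2^3·3.
f is primitive ⇔ t has order 24 in GF(5)[t]/(f), i.e. t^(24/q) ≠ 1 for each prime q | 24.
t^(12) mod f = 1
t^(8) mod f = t + 4.
Since t^(12) = 1, the order of t divides 12 < 24; not primitive.

No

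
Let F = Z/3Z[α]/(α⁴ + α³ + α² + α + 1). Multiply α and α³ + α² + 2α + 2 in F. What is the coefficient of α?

Multiply in Z/3Z[α]: (α)·(α³ + α² + 2α + 2) = α⁴ + α³ + 2α² + 2α.
Reduce using α⁴ ≡ 2α³ + 2α² + 2α + 2 (mod α⁴ + α³ + α² + α + 1).
Reduced: α² + α + 2.

1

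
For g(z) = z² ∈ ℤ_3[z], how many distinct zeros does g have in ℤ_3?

1

Evaluate at each of the 3 elements of ℤ_3:
g(0) = 0 → root; g(1) = 1; g(2) = 1.
Roots: {0}.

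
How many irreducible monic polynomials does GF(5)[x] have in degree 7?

11160

x^(5^7) − x is the product of all monic irreducibles of degree dividing 7; Möbius inversion gives N = (1/7) Σ μ(7/d)·5^d.
Divisors of 7: 1, 7; μ(7/d) for each: -1, 1.
Σ = − 5^1 + 5^7 = 78120.
N = 78120/7 = 11160.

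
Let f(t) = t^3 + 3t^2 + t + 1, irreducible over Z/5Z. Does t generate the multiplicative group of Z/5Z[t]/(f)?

No

|GF(5^3)^×| = 5^3 − 1 = 124. Prime factorization: 124 = 2^2·31.
f is primitive ⇔ t has order 124 in GF(5)[t]/(f), i.e. t^(124/q) ≠ 1 for each prime q | 124.
t^(62) mod f = 1
t^(4) mod f = 3t^2 + 2t + 3.
Since t^(62) = 1, the order of t divides 62 < 124; not primitive.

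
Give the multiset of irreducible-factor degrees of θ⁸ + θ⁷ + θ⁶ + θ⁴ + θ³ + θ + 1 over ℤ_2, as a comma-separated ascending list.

Write g(θ) = θ⁸ + θ⁷ + θ⁶ + θ⁴ + θ³ + θ + 1.
Roots in ℤ_2: g(0) = 1; g(1) = 1.
Complete factorization: g(θ) = (θ² + θ + 1)·(θ³ + θ + 1)^2.
Factor degrees with multiplicity: 2 + 3 + 3 = 8.

2, 3, 3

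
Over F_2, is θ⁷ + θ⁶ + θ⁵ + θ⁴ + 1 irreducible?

Write P(θ) = θ⁷ + θ⁶ + θ⁵ + θ⁴ + 1.
Check for roots in F_2: P(0) = 1; P(1) = 1.
No roots, so no linear factors.
Monic irreducibles of degree 2 over GF(2): θ² + θ + 1.
None of them divide P (all give nonzero remainder).
Monic irreducibles of degree 3 over GF(2): θ³ + θ + 1, θ³ + θ² + 1.
None of them divide P (all give nonzero remainder).
No irreducible factor of degree ≤ 3 exists, so P is irreducible over GF(2).

Yes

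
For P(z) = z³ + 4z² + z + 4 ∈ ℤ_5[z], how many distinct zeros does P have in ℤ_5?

Evaluate at each of the 5 elements of ℤ_5:
P(0) = 4; P(1) = 0 → root; P(2) = 0 → root; P(3) = 0 → root; P(4) = 1.
Roots: {1, 2, 3}.

3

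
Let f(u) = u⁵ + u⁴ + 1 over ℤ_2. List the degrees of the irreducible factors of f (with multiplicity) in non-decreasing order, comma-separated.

2, 3

Roots in ℤ_2: f(0) = 1; f(1) = 1.
Complete factorization: f(u) = (u² + u + 1)·(u³ + u + 1).
Factor degrees with multiplicity: 2 + 3 = 5.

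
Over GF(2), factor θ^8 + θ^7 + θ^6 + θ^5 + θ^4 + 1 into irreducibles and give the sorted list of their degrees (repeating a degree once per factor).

1, 1, 1, 2, 3

Write g(θ) = θ^8 + θ^7 + θ^6 + θ^5 + θ^4 + 1.
Roots in GF(2): g(0) = 1; g(1) = 0 → root.
Linear factors from roots: (θ + 1).
Complete factorization: g(θ) = (θ + 1)^3·(θ^2 + θ + 1)·(θ^3 + θ^2 + 1).
Factor degrees with multiplicity: 1 + 1 + 1 + 2 + 3 = 8.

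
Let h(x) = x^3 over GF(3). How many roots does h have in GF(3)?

Evaluate at each of the 3 elements of GF(3):
h(0) = 0 → root; h(1) = 1; h(2) = 2.
Roots: {0}.

1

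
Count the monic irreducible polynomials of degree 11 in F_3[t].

16104

x^(3^11) − x is the product of all monic irreducibles of degree dividing 11; Möbius inversion gives N = (1/11) Σ μ(11/d)·3^d.
Divisors of 11: 1, 11; μ(11/d) for each: -1, 1.
Σ = − 3^1 + 3^11 = 177144.
N = 177144/11 = 16104.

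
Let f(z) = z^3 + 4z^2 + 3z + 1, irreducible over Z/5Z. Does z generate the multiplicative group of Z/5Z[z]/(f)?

No

|GF(5^3)^×| = 5^3 − 1 = 124. Prime factorization: 124 = 2^2·31.
f is primitive ⇔ z has order 124 in GF(5)[z]/(f), i.e. z^(124/q) ≠ 1 for each prime q | 124.
z^(62) mod f = 1
z^(4) mod f = 3z^2 + z + 4.
Since z^(62) = 1, the order of z divides 62 < 124; not primitive.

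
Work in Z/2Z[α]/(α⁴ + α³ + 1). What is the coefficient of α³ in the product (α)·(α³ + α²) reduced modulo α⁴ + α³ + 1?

Multiply in Z/2Z[α]: (α)·(α³ + α²) = α⁴ + α³.
Reduce using α⁴ ≡ α³ + 1 (mod α⁴ + α³ + 1).
Reduced: 1.

0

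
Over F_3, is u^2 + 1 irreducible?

Write m(u) = u^2 + 1.
Check for roots in F_3: m(0) = 1; m(1) = 2; m(2) = 2.
No roots. A degree-2 polynomial over a field with no linear factor is irreducible.

Yes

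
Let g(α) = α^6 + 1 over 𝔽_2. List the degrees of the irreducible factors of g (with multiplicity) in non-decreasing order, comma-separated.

1, 1, 2, 2

Roots in 𝔽_2: g(0) = 1; g(1) = 0 → root.
Linear factors from roots: (α + 1).
Complete factorization: g(α) = (α + 1)^2·(α^2 + α + 1)^2.
Factor degrees with multiplicity: 1 + 1 + 2 + 2 = 6.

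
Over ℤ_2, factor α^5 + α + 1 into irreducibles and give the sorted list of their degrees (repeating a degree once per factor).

2, 3

Write g(α) = α^5 + α + 1.
Roots in ℤ_2: g(0) = 1; g(1) = 1.
Complete factorization: g(α) = (α^2 + α + 1)·(α^3 + α^2 + 1).
Factor degrees with multiplicity: 2 + 3 = 5.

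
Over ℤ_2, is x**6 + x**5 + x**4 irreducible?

No

Write g(x) = x**6 + x**5 + x**4.
Check for roots in ℤ_2: g(0) = 0 → root; g(1) = 1.
g(0) = 0, so (x) divides g(x); g is reducible.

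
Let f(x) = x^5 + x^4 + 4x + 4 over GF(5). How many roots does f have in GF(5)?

4

Evaluate at each of the 5 elements of GF(5):
f(0) = 4; f(1) = 0 → root; f(2) = 0 → root; f(3) = 0 → root; f(4) = 0 → root.
Roots: {1, 2, 3, 4}.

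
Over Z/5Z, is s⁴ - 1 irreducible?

No

Write f(s) = s⁴ - 1.
Check for roots in Z/5Z: f(0) = 4; f(1) = 0 → root; f(2) = 0 → root; f(3) = 0 → root; f(4) = 0 → root.
f(1) = 0, so (s − 1) divides f(s); f is reducible.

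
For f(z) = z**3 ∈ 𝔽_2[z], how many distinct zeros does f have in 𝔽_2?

1

Evaluate at each of the 2 elements of 𝔽_2:
f(0) = 0 → root; f(1) = 1.
Roots: {0}.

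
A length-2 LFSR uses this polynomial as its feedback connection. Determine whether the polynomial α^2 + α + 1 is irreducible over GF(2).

Yes

Write m(α) = α^2 + α + 1.
Check for roots in GF(2): m(0) = 1; m(1) = 1.
No roots. A degree-2 polynomial over a field with no linear factor is irreducible.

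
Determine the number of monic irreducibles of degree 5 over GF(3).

48

The number of monic irreducibles of degree 5 over GF(3) is (1/5)·Σ_{d∣5} μ(5/d) 3^d.
Divisors of 5: 1, 5; μ(5/d) for each: -1, 1.
Σ = − 3^1 + 3^5 = 240.
N = 240/5 = 48.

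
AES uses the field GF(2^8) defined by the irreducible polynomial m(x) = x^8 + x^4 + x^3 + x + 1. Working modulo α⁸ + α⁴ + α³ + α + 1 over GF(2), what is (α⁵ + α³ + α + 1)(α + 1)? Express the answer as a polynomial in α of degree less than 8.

Multiply in GF(2)[α]: (α⁵ + α³ + α + 1)·(α + 1) = α⁶ + α⁵ + α⁴ + α³ + α² + 1.
Reduced: α⁶ + α⁵ + α⁴ + α³ + α² + 1.

α^6 + α^5 + α^4 + α^3 + α^2 + 1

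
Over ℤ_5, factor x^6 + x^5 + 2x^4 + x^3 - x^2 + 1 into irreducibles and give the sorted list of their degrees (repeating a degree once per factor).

Write h(x) = x^6 + x^5 + 2x^4 + x^3 - x^2 + 1.
Roots in ℤ_5: h(0) = 1; h(1) = 0 → root; h(2) = 3; h(3) = 3; h(4) = 1.
Linear factors from roots: (x - 1).
Complete factorization: h(x) = (x - 1)^2·(x^2 + x + 2)·(x^2 + 2x - 2).
Factor degrees with multiplicity: 1 + 1 + 2 + 2 = 6.

1, 1, 2, 2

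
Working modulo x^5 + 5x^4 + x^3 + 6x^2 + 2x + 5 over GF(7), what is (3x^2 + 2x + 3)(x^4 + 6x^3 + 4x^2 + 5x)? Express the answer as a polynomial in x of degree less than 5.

Multiply in GF(7)[x]: (3x^2 + 2x + 3)·(x^4 + 6x^3 + 4x^2 + 5x) = 3x^6 + 6x^5 + 6x^4 + 6x^3 + x^2 + x.
Reduce using x^5 ≡ 2x^4 + 6x^3 + x^2 + 5x + 2 (mod x^5 + 5x^4 + x^3 + 6x^2 + 2x + 5).
Reduced: 6x^4 + 4x^3 + 4x + 3.

6x^4 + 4x^3 + 4x + 3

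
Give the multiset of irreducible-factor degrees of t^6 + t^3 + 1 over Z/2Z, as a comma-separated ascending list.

Write f(t) = t^6 + t^3 + 1.
Roots in Z/2Z: f(0) = 1; f(1) = 1.
Complete factorization: f(t) = (t^6 + t^3 + 1).
Factor degrees with multiplicity: 6 = 6.

6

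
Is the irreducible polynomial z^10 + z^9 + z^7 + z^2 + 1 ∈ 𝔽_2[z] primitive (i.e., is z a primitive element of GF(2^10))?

Write f(z) = z^10 + z^9 + z^7 + z^2 + 1.
|GF(2^10)^×| = 2^10 − 1 = 1023. Prime factorization: 1023 = 3·11·31.
f is primitive ⇔ z has order 1023 in GF(2)[z]/(f), i.e. z^(1023/q) ≠ 1 for each prime q | 1023.
z^(341) mod f = z^8 + z^5.
z^(93) mod f = 1
z^(33) mod f = z^9 + 1.
Since z^(93) = 1, the order of z divides 93 < 1023; not primitive.

No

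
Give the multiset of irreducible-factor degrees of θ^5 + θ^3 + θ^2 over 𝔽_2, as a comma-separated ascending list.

Write h(θ) = θ^5 + θ^3 + θ^2.
Roots in 𝔽_2: h(0) = 0 → root; h(1) = 1.
Linear factors from roots: (θ).
Complete factorization: h(θ) = (θ)^2·(θ^3 + θ + 1).
Factor degrees with multiplicity: 1 + 1 + 3 = 5.

1, 1, 3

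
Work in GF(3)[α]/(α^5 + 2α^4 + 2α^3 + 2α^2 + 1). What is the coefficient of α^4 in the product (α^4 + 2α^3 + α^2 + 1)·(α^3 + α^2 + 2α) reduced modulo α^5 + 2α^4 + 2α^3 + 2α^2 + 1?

Multiply in GF(3)[α]: (α^4 + 2α^3 + α^2 + 1)·(α^3 + α^2 + 2α) = α^7 + 2α^5 + 2α^4 + α^2 + 2α.
Reduce using α^5 ≡ α^4 + α^3 + α^2 + 2 (mod α^5 + 2α^4 + 2α^3 + 2α^2 + 1).
Reduced: 2α^4 + 2α^3 + α^2 + α + 2.

2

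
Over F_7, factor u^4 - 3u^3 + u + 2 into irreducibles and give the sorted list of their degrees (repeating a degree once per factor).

Write h(u) = u^4 - 3u^3 + u + 2.
Linear factors from roots: (u + 3).
Complete factorization: h(u) = (u + 3)·(u^3 + u^2 - 3u + 3).
Factor degrees with multiplicity: 1 + 3 = 4.

1, 3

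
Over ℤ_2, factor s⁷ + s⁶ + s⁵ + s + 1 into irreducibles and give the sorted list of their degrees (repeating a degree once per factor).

3, 4

Write h(s) = s⁷ + s⁶ + s⁵ + s + 1.
Roots in ℤ_2: h(0) = 1; h(1) = 1.
Complete factorization: h(s) = (s³ + s + 1)·(s⁴ + s³ + 1).
Factor degrees with multiplicity: 3 + 4 = 7.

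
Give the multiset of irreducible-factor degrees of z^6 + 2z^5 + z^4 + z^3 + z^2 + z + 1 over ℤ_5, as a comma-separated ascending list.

Write h(z) = z^6 + 2z^5 + z^4 + z^3 + z^2 + z + 1.
Roots in ℤ_5: h(0) = 1; h(1) = 3; h(2) = 4; h(3) = 1; h(4) = 0 → root.
Linear factors from roots: (z + 1).
Complete factorization: h(z) = (z + 1)·(z^2 + 2z + 4)·(z^3 + 4z^2 + 3z + 4).
Factor degrees with multiplicity: 1 + 2 + 3 = 6.

1, 2, 3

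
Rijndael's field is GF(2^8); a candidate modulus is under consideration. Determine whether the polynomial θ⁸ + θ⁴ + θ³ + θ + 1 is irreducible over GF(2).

Write m(θ) = θ⁸ + θ⁴ + θ³ + θ + 1.
Check for roots in GF(2): m(0) = 1; m(1) = 1.
No roots, so no linear factors.
Monic irreducibles of degree 2 over GF(2): θ² + θ + 1.
None of them divide m (all give nonzero remainder).
Monic irreducibles of degree 3 over GF(2): θ³ + θ + 1, θ³ + θ² + 1.
None of them divide m (all give nonzero remainder).
Monic irreducibles of degree 4 over GF(2): θ⁴ + θ + 1, θ⁴ + θ³ + 1, θ⁴ + θ³ + θ² + θ + 1.
None of them divide m (all give nonzero remainder).
No irreducible factor of degree ≤ 4 exists, so m is irreducible over GF(2).

Yes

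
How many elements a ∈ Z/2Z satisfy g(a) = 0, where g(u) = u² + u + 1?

Evaluate at each of the 2 elements of Z/2Z:
g(0) = 1; g(1) = 1.
No element is a root.

0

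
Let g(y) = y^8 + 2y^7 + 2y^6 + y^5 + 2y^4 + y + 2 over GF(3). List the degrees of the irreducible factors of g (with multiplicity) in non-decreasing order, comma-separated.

Roots in GF(3): g(0) = 2; g(1) = 2; g(2) = 0 → root.
Linear factors from roots: (y + 1).
Complete factorization: g(y) = (y + 1)·(y^2 + 1)·(y^2 + 2y + 2)·(y^3 + 2y^2 + 1).
Factor degrees with multiplicity: 1 + 2 + 2 + 3 = 8.

1, 2, 2, 3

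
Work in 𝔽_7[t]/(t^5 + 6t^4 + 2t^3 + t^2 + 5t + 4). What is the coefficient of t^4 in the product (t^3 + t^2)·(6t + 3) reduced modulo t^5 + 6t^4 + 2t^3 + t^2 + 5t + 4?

6

Multiply in 𝔽_7[t]: (t^3 + t^2)·(6t + 3) = 6t^4 + 2t^3 + 3t^2.
Reduced: 6t^4 + 2t^3 + 3t^2.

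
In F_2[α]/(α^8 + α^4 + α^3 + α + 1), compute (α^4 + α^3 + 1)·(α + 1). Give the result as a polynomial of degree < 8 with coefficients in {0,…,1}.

α^5 + α^3 + α + 1

Multiply in F_2[α]: (α^4 + α^3 + 1)·(α + 1) = α^5 + α^3 + α + 1.
Reduced: α^5 + α^3 + α + 1.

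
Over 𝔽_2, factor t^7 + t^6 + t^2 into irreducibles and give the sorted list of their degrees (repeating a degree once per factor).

1, 1, 2, 3

Write f(t) = t^7 + t^6 + t^2.
Roots in 𝔽_2: f(0) = 0 → root; f(1) = 1.
Linear factors from roots: (t).
Complete factorization: f(t) = (t)^2·(t^2 + t + 1)·(t^3 + t + 1).
Factor degrees with multiplicity: 1 + 1 + 2 + 3 = 7.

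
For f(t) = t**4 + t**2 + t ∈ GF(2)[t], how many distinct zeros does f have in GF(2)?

Evaluate at each of the 2 elements of GF(2):
f(0) = 0 → root; f(1) = 1.
Roots: {0}.

1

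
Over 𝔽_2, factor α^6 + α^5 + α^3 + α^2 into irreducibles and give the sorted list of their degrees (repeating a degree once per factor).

1, 1, 1, 1, 2

Write f(α) = α^6 + α^5 + α^3 + α^2.
Roots in 𝔽_2: f(0) = 0 → root; f(1) = 0 → root.
Linear factors from roots: (α), (α + 1).
Complete factorization: f(α) = (α)^2·(α + 1)^2·(α^2 + α + 1).
Factor degrees with multiplicity: 1 + 1 + 1 + 1 + 2 = 6.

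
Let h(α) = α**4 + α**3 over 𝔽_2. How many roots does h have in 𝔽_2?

2

Evaluate at each of the 2 elements of 𝔽_2:
h(0) = 0 → root; h(1) = 0 → root.
Roots: {0, 1}.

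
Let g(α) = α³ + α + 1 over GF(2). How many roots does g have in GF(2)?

Evaluate at each of the 2 elements of GF(2):
g(0) = 1; g(1) = 1.
No element is a root.

0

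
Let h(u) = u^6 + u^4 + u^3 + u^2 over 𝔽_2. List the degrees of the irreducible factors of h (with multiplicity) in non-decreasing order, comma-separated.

Roots in 𝔽_2: h(0) = 0 → root; h(1) = 0 → root.
Linear factors from roots: (u), (u + 1).
Complete factorization: h(u) = (u + 1)·(u)^2·(u^3 + u^2 + 1).
Factor degrees with multiplicity: 1 + 1 + 1 + 3 = 6.

1, 1, 1, 3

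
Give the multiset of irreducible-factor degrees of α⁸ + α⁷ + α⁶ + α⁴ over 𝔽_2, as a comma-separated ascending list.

Write f(α) = α⁸ + α⁷ + α⁶ + α⁴.
Roots in 𝔽_2: f(0) = 0 → root; f(1) = 0 → root.
Linear factors from roots: (α), (α + 1).
Complete factorization: f(α) = (α + 1)·(α)^4·(α³ + α + 1).
Factor degrees with multiplicity: 1 + 1 + 1 + 1 + 1 + 3 = 8.

1, 1, 1, 1, 1, 3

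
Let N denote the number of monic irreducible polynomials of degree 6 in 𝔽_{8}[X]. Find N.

The number of monic irreducibles of degree 6 over GF(8) is (1/6)·Σ_{d∣6} μ(6/d) 8^d.
Divisors of 6: 1, 2, 3, 6; μ(6/d) for each: 1, -1, -1, 1.
Σ = 8^1 − 8^2 − 8^3 + 8^6 = 261576.
N = 261576/6 = 43596.

43596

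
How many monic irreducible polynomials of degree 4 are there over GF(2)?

By the necklace-counting formula, N_2(4) = (1/4) Σ_{d|4} μ(4/d)·2^d.
Divisors of 4: 1, 2, 4; μ(4/d) for each: 0, -1, 1.
Σ = − 2^2 + 2^4 = 12.
N = 12/4 = 3.

3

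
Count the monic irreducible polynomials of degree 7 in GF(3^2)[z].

683280

By the necklace-counting formula, N_9(7) = (1/7) Σ_{d|7} μ(7/d)·9^d.
Divisors of 7: 1, 7; μ(7/d) for each: -1, 1.
Σ = − 9^1 + 9^7 = 4782960.
N = 4782960/7 = 683280.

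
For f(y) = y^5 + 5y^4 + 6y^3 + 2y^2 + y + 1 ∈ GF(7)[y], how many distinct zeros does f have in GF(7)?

Evaluate at each of the 7 elements of GF(7):
f(0) = 1; f(1) = 2; f(2) = 3; f(3) = 6; f(4) = 2; f(5) = 0 → root; f(6) = 0 → root.
Roots: {5, 6}.

2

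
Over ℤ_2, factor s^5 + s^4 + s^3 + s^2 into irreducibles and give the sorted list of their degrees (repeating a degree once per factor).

1, 1, 1, 1, 1

Write h(s) = s^5 + s^4 + s^3 + s^2.
Roots in ℤ_2: h(0) = 0 → root; h(1) = 0 → root.
Linear factors from roots: (s), (s + 1).
Complete factorization: h(s) = (s)^2·(s + 1)^3.
Factor degrees with multiplicity: 1 + 1 + 1 + 1 + 1 = 5.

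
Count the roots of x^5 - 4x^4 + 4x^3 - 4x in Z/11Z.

3

Write g(x) = x^5 - 4x^4 + 4x^3 - 4x.
Evaluate at each of the 11 elements of Z/11Z:
g(0) = 0 → root; g(1) = 8; g(2) = 3; g(3) = 4; g(4) = 9; g(5) = 5; g(6) = 0 → root; g(7) = 0 → root; g(8) = 8; g(9) = 1; g(10) = 6.
Roots: {0, 6, 7}.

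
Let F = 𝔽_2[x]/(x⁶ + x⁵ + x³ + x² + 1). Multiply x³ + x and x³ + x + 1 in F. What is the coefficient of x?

1

Multiply in 𝔽_2[x]: (x³ + x)·(x³ + x + 1) = x⁶ + x³ + x² + x.
Reduce using x⁶ ≡ x⁵ + x³ + x² + 1 (mod x⁶ + x⁵ + x³ + x² + 1).
Reduced: x⁵ + x + 1.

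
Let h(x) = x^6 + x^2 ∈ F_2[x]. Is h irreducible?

Check for roots in F_2: h(0) = 0 → root; h(1) = 0 → root.
h(0) = 0, so (x) divides h(x); h is reducible.

No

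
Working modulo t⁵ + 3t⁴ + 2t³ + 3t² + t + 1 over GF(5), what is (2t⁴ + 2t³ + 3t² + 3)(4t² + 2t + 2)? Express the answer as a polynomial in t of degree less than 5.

t^2 + 3

Multiply in GF(5)[t]: (2t⁴ + 2t³ + 3t² + 3)·(4t² + 2t + 2) = 3t⁶ + 2t⁵ + 3t² + t + 1.
Reduce using t⁵ ≡ 2t⁴ + 3t³ + 2t² + 4t + 4 (mod t⁵ + 3t⁴ + 2t³ + 3t² + t + 1).
Reduced: t² + 3.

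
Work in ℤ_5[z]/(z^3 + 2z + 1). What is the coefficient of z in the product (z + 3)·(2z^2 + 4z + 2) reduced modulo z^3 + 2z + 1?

0

Multiply in ℤ_5[z]: (z + 3)·(2z^2 + 4z + 2) = 2z^3 + 4z + 1.
Reduce using z^3 ≡ 3z + 4 (mod z^3 + 2z + 1).
Reduced: 4.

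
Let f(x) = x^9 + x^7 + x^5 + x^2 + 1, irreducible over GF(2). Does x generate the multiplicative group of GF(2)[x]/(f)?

|GF(2^9)^×| = 2^9 − 1 = 511. Prime factorization: 511 = 7·73.
f is primitive ⇔ x has order 511 in GF(2)[x]/(f), i.e. x^(511/q) ≠ 1 for each prime q | 511.
x^(73) mod f = x^8 + x^7 + x^6 + x^5 + x^3 + x.
x^(7) mod f = x^7.
None equal 1, so x has full order 511; f is primitive.

Yes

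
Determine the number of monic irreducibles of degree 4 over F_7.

x^(7^4) − x is the product of all monic irreducibles of degree dividing 4; Möbius inversion gives N = (1/4) Σ μ(4/d)·7^d.
Divisors of 4: 1, 2, 4; μ(4/d) for each: 0, -1, 1.
Σ = − 7^2 + 7^4 = 2352.
N = 2352/4 = 588.

588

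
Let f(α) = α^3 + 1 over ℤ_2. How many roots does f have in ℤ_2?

Evaluate at each of the 2 elements of ℤ_2:
f(0) = 1; f(1) = 0 → root.
Roots: {1}.

1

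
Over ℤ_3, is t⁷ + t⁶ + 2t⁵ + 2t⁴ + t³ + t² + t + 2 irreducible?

Yes

Write h(t) = t⁷ + t⁶ + 2t⁵ + 2t⁴ + t³ + t² + t + 2.
Check for roots in ℤ_3: h(0) = 2; h(1) = 2; h(2) = 1.
No roots, so no linear factors.
Monic irreducibles of degree 2 over GF(3): t² + 1, t² + t + 2, t² + 2t + 2.
None of them divide h (all give nonzero remainder).
Degree-3 irreducible divisors: test the 8 monic irreducibles of degree 3 over GF(3).
None of them divide h (all give nonzero remainder).
No irreducible factor of degree ≤ 3 exists, so h is irreducible over GF(3).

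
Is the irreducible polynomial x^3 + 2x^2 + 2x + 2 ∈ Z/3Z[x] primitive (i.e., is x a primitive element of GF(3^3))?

Write f(x) = x^3 + 2x^2 + 2x + 2.
|GF(3^3)^×| = 3^3 − 1 = 26. Prime factorization: 26 = 2·13.
f is primitive ⇔ x has order 26 in GF(3)[x]/(f), i.e. x^(26/q) ≠ 1 for each prime q | 26.
x^(13) mod f = 1
x^(2) mod f = x^2.
Since x^(13) = 1, the order of x divides 13 < 26; not primitive.

No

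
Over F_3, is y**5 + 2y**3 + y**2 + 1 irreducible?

Write P(y) = y**5 + 2y**3 + y**2 + 1.
Check for roots in F_3: P(0) = 1; P(1) = 2; P(2) = 2.
No roots, so no linear factors.
Monic irreducibles of degree 2 over GF(3): y**2 + 1, y**2 + y + 2, y**2 + 2y + 2.
None of them divide P (all give nonzero remainder).
No irreducible factor of degree ≤ 2 exists, so P is irreducible over GF(3).

Yes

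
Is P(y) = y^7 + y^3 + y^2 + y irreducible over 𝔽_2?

No

Check for roots in 𝔽_2: P(0) = 0 → root; P(1) = 0 → root.
P(0) = 0, so (y) divides P(y); P is reducible.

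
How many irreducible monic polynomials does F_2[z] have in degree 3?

2

x^(2^3) − x is the product of all monic irreducibles of degree dividing 3; Möbius inversion gives N = (1/3) Σ μ(3/d)·2^d.
Divisors of 3: 1, 3; μ(3/d) for each: -1, 1.
Σ = − 2^1 + 2^3 = 6.
N = 6/3 = 2.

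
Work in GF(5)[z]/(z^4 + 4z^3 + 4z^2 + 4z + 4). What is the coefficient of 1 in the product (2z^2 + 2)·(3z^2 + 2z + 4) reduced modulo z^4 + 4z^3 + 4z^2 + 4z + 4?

Multiply in GF(5)[z]: (2z^2 + 2)·(3z^2 + 2z + 4) = z^4 + 4z^3 + 4z^2 + 4z + 3.
Reduce using z^4 ≡ z^3 + z^2 + z + 1 (mod z^4 + 4z^3 + 4z^2 + 4z + 4).
Reduced: 4.

4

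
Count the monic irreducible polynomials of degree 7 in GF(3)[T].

x^(3^7) − x is the product of all monic irreducibles of degree dividing 7; Möbius inversion gives N = (1/7) Σ μ(7/d)·3^d.
Divisors of 7: 1, 7; μ(7/d) for each: -1, 1.
Σ = − 3^1 + 3^7 = 2184.
N = 2184/7 = 312.

312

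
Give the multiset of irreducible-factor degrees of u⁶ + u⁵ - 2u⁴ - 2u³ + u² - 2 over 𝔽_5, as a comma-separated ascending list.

1, 2, 3

Write h(u) = u⁶ + u⁵ - 2u⁴ - 2u³ + u² - 2.
Roots in 𝔽_5: h(0) = 3; h(1) = 2; h(2) = 0 → root; h(3) = 3; h(4) = 4.
Linear factors from roots: (u - 2).
Complete factorization: h(u) = (u - 2)·(u² - 2)·(u³ - 2u² + u + 2).
Factor degrees with multiplicity: 1 + 2 + 3 = 6.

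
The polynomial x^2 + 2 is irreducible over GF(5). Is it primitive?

Write f(x) = x^2 + 2.
|GF(5^2)^×| = 5^2 − 1 = 24. Prime factorization: 24 = 2^3·3.
f is primitive ⇔ x has order 24 in GF(5)[x]/(f), i.e. x^(24/q) ≠ 1 for each prime q | 24.
x^(12) mod f = 4.
x^(8) mod f = 1
Since x^(8) = 1, the order of x divides 8 < 24; not primitive.

No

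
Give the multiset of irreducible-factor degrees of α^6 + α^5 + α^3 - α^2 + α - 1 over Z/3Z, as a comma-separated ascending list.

Write g(α) = α^6 + α^5 + α^3 - α^2 + α - 1.
Roots in Z/3Z: g(0) = 2; g(1) = 2; g(2) = 2.
Complete factorization: g(α) = (α^6 + α^5 + α^3 - α^2 + α - 1).
Factor degrees with multiplicity: 6 = 6.

6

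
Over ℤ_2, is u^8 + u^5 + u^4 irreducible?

Write h(u) = u^8 + u^5 + u^4.
Check for roots in ℤ_2: h(0) = 0 → root; h(1) = 1.
h(0) = 0, so (u) divides h(u); h is reducible.

No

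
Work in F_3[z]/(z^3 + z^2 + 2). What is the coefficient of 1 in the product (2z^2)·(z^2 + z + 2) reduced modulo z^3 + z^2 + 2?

0

Multiply in F_3[z]: (2z^2)·(z^2 + z + 2) = 2z^4 + 2z^3 + z^2.
Reduce using z^3 ≡ 2z^2 + 1 (mod z^3 + z^2 + 2).
Reduced: z^2 + 2z.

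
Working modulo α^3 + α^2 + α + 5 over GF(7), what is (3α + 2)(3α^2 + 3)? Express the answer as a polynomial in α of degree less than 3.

4α^2 + 3

Multiply in GF(7)[α]: (3α + 2)·(3α^2 + 3) = 2α^3 + 6α^2 + 2α + 6.
Reduce using α^3 ≡ 6α^2 + 6α + 2 (mod α^3 + α^2 + α + 5).
Reduced: 4α^2 + 3.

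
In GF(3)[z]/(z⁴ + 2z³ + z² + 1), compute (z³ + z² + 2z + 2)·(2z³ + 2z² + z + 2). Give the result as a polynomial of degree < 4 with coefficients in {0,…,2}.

z^3 + z^2 + 2

Multiply in GF(3)[z]: (z³ + z² + 2z + 2)·(2z³ + 2z² + z + 2) = 2z⁶ + z⁵ + z⁴ + 2z³ + 2z² + 1.
Reduce using z⁴ ≡ z³ + 2z² + 2 (mod z⁴ + 2z³ + z² + 1).
Reduced: z³ + z² + 2.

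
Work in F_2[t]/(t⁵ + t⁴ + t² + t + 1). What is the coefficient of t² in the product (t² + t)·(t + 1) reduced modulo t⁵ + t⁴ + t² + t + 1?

0

Multiply in F_2[t]: (t² + t)·(t + 1) = t³ + t.
Reduced: t³ + t.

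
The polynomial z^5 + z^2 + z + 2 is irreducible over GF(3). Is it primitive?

Write f(z) = z^5 + z^2 + z + 2.
|GF(3^5)^×| = 3^5 − 1 = 242. Prime factorization: 242 = 2·11^2.
f is primitive ⇔ z has order 242 in GF(3)[z]/(f), i.e. z^(242/q) ≠ 1 for each prime q | 242.
z^(121) mod f = 1
z^(22) mod f = z^4 + 2z^3 + 2z^2 + 2z.
Since z^(121) = 1, the order of z divides 121 < 242; not primitive.

No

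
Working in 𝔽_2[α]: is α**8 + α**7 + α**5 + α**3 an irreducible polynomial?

Write P(α) = α**8 + α**7 + α**5 + α**3.
Check for roots in 𝔽_2: P(0) = 0 → root; P(1) = 0 → root.
P(0) = 0, so (α) divides P(α); P is reducible.

No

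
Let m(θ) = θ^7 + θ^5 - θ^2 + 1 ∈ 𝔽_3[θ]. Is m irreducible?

Check for roots in 𝔽_3: m(0) = 1; m(1) = 2; m(2) = 1.
No roots, so no linear factors.
Monic irreducibles of degree 2 over GF(3): θ^2 + 1, θ^2 + θ - 1, θ^2 - θ - 1.
None of them divide m (all give nonzero remainder).
Degree-3 irreducible divisors: test the 8 monic irreducibles of degree 3 over GF(3).
None of them divide m (all give nonzero remainder).
No irreducible factor of degree ≤ 3 exists, so m is irreducible over GF(3).

Yes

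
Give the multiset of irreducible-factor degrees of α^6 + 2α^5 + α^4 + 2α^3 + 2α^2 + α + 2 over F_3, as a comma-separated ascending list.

Write g(α) = α^6 + 2α^5 + α^4 + 2α^3 + 2α^2 + α + 2.
Roots in F_3: g(0) = 2; g(1) = 2; g(2) = 1.
Complete factorization: g(α) = (α^6 + 2α^5 + α^4 + 2α^3 + 2α^2 + α + 2).
Factor degrees with multiplicity: 6 = 6.

6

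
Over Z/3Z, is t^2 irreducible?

Write m(t) = t^2.
Check for roots in Z/3Z: m(0) = 0 → root; m(1) = 1; m(2) = 1.
m(0) = 0, so (t) divides m(t); m is reducible.

No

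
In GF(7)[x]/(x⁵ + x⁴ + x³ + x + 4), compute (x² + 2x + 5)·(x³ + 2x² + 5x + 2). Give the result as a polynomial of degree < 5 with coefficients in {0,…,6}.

3x^4 + 6x^3 + x^2 + 6

Multiply in GF(7)[x]: (x² + 2x + 5)·(x³ + 2x² + 5x + 2) = x⁵ + 4x⁴ + x² + x + 3.
Reduce using x⁵ ≡ 6x⁴ + 6x³ + 6x + 3 (mod x⁵ + x⁴ + x³ + x + 4).
Reduced: 3x⁴ + 6x³ + x² + 6.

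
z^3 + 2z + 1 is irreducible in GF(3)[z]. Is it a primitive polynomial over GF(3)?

Write f(z) = z^3 + 2z + 1.
|GF(3^3)^×| = 3^3 − 1 = 26. Prime factorization: 26 = 2·13.
f is primitive ⇔ z has order 26 in GF(3)[z]/(f), i.e. z^(26/q) ≠ 1 for each prime q | 26.
z^(13) mod f = 2.
z^(2) mod f = z^2.
None equal 1, so z has full order 26; f is primitive.

Yes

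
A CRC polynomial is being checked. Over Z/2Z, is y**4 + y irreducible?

Write P(y) = y**4 + y.
Check for roots in Z/2Z: P(0) = 0 → root; P(1) = 0 → root.
P(0) = 0, so (y) divides P(y); P is reducible.

No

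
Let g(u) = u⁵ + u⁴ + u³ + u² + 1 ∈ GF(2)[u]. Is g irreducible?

Yes

Check for roots in GF(2): g(0) = 1; g(1) = 1.
No roots, so no linear factors.
Monic irreducibles of degree 2 over GF(2): u² + u + 1.
None of them divide g (all give nonzero remainder).
No irreducible factor of degree ≤ 2 exists, so g is irreducible over GF(2).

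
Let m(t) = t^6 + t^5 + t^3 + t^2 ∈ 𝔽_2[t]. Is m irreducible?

Check for roots in 𝔽_2: m(0) = 0 → root; m(1) = 0 → root.
m(0) = 0, so (t) divides m(t); m is reducible.

No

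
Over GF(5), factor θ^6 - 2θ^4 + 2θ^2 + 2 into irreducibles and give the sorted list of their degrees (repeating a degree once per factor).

Write g(θ) = θ^6 - 2θ^4 + 2θ^2 + 2.
Roots in GF(5): g(0) = 2; g(1) = 3; g(2) = 2; g(3) = 2; g(4) = 3.
Complete factorization: g(θ) = (θ^6 - 2θ^4 + 2θ^2 + 2).
Factor degrees with multiplicity: 6 = 6.

6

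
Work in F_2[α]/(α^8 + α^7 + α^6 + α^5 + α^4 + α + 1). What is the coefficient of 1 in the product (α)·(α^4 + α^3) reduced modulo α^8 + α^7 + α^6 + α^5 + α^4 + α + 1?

0

Multiply in F_2[α]: (α)·(α^4 + α^3) = α^5 + α^4.
Reduced: α^5 + α^4.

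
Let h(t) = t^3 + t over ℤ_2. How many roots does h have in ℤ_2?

2

Evaluate at each of the 2 elements of ℤ_2:
h(0) = 0 → root; h(1) = 0 → root.
Roots: {0, 1}.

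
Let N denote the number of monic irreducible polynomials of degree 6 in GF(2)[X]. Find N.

Gauss's count: N_{2}(6) = (1/6) Σ_{d|6} μ(6/d)·2^d.
Divisors of 6: 1, 2, 3, 6; μ(6/d) for each: 1, -1, -1, 1.
Σ = 2^1 − 2^2 − 2^3 + 2^6 = 54.
N = 54/6 = 9.

9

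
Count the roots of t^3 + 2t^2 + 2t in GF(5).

3

Write f(t) = t^3 + 2t^2 + 2t.
Evaluate at each of the 5 elements of GF(5):
f(0) = 0 → root; f(1) = 0 → root; f(2) = 0 → root; f(3) = 1; f(4) = 4.
Roots: {0, 1, 2}.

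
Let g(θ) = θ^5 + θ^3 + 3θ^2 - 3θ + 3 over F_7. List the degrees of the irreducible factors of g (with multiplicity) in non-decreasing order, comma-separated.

1, 1, 1, 2

Linear factors from roots: (θ - 2), (θ + 3), (θ + 1).
Complete factorization: g(θ) = (θ + 1)·(θ + 3)·(θ - 2)·(θ^2 - 2θ + 3).
Factor degrees with multiplicity: 1 + 1 + 1 + 2 = 5.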